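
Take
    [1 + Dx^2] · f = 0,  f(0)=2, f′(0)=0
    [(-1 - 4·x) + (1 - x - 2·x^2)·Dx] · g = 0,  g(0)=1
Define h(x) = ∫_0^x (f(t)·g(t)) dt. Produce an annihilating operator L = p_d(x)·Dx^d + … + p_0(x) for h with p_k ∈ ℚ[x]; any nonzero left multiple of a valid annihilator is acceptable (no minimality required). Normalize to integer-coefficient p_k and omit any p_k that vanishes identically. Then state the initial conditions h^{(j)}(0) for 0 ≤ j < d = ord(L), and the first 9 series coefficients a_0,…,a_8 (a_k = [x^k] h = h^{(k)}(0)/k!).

L = (3 + x + 2·x^2)·Dx + (2 + 8·x)·Dx^2 + (-1 + x + 2·x^2)·Dx^3  (order 3).
h: a_k = 0, 2, 1, 5/3, 9/4, 229/60, 445/72, 27089/2520, 53789/2880, …
ICs: h(0) = 0, h′(0) = 2, h′′(0) = 2.

f: a_k = 2, 0, -1, 0, 1/12, 0, -1/360, 0, 1/20160, …
g: a_k = 1, 1, 3, 5, 11, 21, 43, 85, 171, …
Sym-product of L_f,L_g gives L₀ (≤ ord 2).
Integrate: L := L₀·Dx.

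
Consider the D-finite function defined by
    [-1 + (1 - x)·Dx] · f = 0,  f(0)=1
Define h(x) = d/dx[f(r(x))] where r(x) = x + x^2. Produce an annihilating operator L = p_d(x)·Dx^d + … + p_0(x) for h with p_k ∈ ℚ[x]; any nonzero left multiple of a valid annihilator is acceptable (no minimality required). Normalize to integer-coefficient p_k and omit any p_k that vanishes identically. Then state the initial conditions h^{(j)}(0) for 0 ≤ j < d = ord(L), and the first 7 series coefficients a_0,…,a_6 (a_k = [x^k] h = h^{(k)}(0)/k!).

L = (4 + 6·x + 6·x^2) + (-1 - x + 3·x^2 + 2·x^3)·Dx  (order 1).
h: a_k = 1, 4, 9, 20, 40, 78, 147, …
ICs: h(0) = 1.

f: a_k = 1, 1, 1, 1, 1, 1, 1, …
h₀=f(r): pull back L_f along r ⇒ L₀.
h₀' ⇒ L via d/dx closure of L₀.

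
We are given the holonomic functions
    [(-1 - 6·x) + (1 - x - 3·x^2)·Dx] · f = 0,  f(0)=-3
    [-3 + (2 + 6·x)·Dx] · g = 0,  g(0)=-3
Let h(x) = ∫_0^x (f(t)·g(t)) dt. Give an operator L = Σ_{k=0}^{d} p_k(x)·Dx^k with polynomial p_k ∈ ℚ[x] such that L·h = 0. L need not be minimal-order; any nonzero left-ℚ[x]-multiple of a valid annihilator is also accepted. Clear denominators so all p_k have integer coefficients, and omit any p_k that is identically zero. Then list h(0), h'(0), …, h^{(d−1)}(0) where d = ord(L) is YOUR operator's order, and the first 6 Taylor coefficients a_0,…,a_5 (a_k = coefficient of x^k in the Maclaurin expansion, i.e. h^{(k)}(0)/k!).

L = (5 + 15·x + 27·x^2)·Dx + (-2 - 4·x + 12·x^2 + 18·x^3)·Dx^2  (order 2).
h: a_k = 0, 9, 45/4, 105/8, 1953/64, 27099/640, …
ICs: h(0) = 0, h′(0) = 9.

f: a_k = -3, -3, -12, -21, -57, -120, …
g: a_k = -3, -9/2, 27/8, -81/16, 1215/128, -5103/256, …
L₀ := L_f ⊗_s L_g (sym. prod.), ord ≤ 1.
Integrate: L := L₀·Dx.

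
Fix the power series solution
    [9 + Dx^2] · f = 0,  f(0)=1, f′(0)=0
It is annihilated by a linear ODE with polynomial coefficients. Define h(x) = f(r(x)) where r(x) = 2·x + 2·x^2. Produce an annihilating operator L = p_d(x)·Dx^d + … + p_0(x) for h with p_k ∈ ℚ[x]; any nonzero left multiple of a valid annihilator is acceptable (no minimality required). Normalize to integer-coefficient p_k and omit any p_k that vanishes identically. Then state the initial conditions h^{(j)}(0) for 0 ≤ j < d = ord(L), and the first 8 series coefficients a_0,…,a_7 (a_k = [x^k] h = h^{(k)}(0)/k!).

L = (36 + 216·x + 432·x^2 + 288·x^3) - 2·Dx + (1 + 2·x)·Dx^2  (order 2).
h: a_k = 1, 0, -18, -36, 36, 216, 1296/5, -864/5, …
ICs: h(0) = 1, h′(0) = 0.

f: a_k = 1, 0, -9/2, 0, 27/8, 0, -81/80, 0, …
L₀ from L_f via x↦r, Dx↦r'^{-1}Dx.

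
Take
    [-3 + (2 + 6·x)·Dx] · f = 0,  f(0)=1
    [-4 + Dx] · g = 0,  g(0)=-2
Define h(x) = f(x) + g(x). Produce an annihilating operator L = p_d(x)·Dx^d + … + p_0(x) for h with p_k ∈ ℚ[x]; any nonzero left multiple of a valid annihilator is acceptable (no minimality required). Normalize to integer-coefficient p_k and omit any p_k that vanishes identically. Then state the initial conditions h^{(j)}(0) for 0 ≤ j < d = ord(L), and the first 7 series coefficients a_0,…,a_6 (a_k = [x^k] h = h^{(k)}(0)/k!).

L = (132 + 288·x) + (-73 - 384·x - 576·x^2)·Dx + (10 + 78·x + 144·x^2)·Dx^2  (order 2).
h: a_k = -1, -13/2, -137/8, -943/48, -9407/384, -40021/3840, -1213193/46080, …
ICs: h(0) = -1, h′(0) = -13/2.

f: a_k = 1, 3/2, -9/8, 27/16, -405/128, 1701/256, -15309/1024, …
g: a_k = -2, -8, -16, -64/3, -64/3, -256/15, -512/45, …
Sum ⇒ L₀ = lclm(L_f,L_g) in ℚ(x)⟨Dx⟩.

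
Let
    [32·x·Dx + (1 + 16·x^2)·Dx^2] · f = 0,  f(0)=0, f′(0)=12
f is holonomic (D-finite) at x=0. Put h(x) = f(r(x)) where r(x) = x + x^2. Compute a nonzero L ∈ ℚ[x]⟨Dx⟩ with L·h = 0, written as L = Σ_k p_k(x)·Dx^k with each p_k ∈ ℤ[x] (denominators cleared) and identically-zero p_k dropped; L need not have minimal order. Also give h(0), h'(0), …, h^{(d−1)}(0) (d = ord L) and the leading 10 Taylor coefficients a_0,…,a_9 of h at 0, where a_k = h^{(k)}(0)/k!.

f: a_k = 0, 12, 0, -64, 0, 3072/5, 0, -49152/7, 0, 262144/3, …
L₀ from L_f via x↦r, Dx↦r'^{-1}Dx.
L = (-2 + 32·x + 128·x^2 + 192·x^3 + 96·x^4)·Dx + (1 + 2·x + 16·x^2 + 64·x^3 + 80·x^4 + 32·x^5)·Dx^2  (order 2).
h: a_k = 0, 12, 12, -64, -192, 2112/5, 3008, -6144/7, -43008, -171008/3, …
ICs: h(0) = 0, h′(0) = 12.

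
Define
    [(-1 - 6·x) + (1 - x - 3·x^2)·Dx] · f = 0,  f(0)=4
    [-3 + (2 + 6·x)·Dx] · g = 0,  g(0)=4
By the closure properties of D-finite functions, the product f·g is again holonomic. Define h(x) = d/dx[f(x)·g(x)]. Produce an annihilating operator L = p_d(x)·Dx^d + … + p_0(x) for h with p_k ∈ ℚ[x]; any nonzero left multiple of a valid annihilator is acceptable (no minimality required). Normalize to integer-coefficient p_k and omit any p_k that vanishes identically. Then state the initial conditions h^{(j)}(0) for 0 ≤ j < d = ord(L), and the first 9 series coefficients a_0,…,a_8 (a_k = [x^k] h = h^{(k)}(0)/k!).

f: a_k = 4, 4, 16, 28, 76, 160, 388, 868, 2032, …
g: a_k = 4, 6, -9/2, 27/4, -405/32, 1701/64, -15309/256, 72171/512, -2814669/8192, …
f·g: L₀ = L_f ⊗_s L_g, ord ≤ 1·1.
h₀' ⇒ L via d/dx closure of L₀.
L = (35 + 378·x + 1053·x^2 + 1350·x^3 + 1215·x^4) + (-10 - 50·x - 54·x^2 + 162·x^3 + 594·x^4 + 486·x^5)·Dx  (order 1).
h: a_k = 40, 140, 651, 3011/2, 90695/16, 388533/32, 5365703/128, 21882851/256, 1182832479/4096, …
ICs: h(0) = 40.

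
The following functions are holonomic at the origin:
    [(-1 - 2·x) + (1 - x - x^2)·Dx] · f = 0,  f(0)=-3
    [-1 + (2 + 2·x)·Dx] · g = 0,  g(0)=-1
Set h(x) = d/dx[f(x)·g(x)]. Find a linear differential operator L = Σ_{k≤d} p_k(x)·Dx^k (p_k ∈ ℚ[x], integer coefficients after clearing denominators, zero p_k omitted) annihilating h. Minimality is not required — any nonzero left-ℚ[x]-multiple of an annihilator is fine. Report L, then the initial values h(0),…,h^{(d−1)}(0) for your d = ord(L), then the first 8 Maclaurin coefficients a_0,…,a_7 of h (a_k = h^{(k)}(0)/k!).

L = (19 + 66·x + 81·x^2 + 50·x^3 + 15·x^4) + (-6 - 10·x + 6·x^2 + 26·x^3 + 22·x^4 + 6·x^5)·Dx  (order 1).
h: a_k = 9/2, 57/4, 567/16, 2409/32, 39315/256, 151983/512, 1150275/2048, 4249065/4096, …
ICs: h(0) = 9/2.

f: a_k = -3, -3, -6, -9, -15, -24, -39, -63, …
g: a_k = -1, -1/2, 1/8, -1/16, 5/128, -7/256, 21/1024, -33/2048, …
h₀=f·g: eliminate ⇒ L₀, order ≤ 1·1.
h=h₀': d/dx-closure on L₀ ⇒ L.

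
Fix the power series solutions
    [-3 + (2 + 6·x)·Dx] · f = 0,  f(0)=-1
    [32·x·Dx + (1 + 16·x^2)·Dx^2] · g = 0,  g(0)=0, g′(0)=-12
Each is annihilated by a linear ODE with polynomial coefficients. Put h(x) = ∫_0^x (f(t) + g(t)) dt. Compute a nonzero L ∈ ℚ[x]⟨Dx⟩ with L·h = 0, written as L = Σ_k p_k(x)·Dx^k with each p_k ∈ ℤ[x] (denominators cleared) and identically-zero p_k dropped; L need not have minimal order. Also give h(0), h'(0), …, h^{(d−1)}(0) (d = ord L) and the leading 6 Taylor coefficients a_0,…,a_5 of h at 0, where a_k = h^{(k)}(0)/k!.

f: a_k = -1, -3/2, 9/8, -27/16, 405/128, -1701/256, …
g: a_k = 0, -12, 0, 64, 0, -3072/5, …
Sum ⇒ L₀ = lclm(L_f,L_g) in ℚ(x)⟨Dx⟩.
∫: right-multiply L₀ by Dx.
L = (-192 - 1440·x + 9216·x^2 + 13824·x^3)·Dx^2 + (-155 - 768·x + 4128·x^2 + 36864·x^3 + 48384·x^4)·Dx^3 + (-6 + 110·x + 576·x^2 + 2624·x^3 + 10752·x^4 + 13824·x^5)·Dx^4  (order 4).
h: a_k = 0, -1, -27/4, 3/8, 997/64, 81/128, …
ICs: h(0) = 0, h′(0) = -1, h′′(0) = -27/2, h′′′(0) = 9/4.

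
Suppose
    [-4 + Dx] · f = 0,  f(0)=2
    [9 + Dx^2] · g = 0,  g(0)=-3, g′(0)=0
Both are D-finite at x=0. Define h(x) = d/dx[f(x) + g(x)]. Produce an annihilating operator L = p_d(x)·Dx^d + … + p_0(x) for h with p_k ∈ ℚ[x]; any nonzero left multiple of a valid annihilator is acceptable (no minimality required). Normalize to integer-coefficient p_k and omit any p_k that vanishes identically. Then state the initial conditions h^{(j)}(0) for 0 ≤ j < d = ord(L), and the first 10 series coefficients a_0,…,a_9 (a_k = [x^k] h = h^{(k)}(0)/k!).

f: a_k = 2, 8, 16, 64/3, 64/3, 256/15, 512/45, 2048/315, 1024/315, 4096/2835, …
g: a_k = -3, 0, 27/2, 0, -81/8, 0, 243/80, 0, -2187/4480, 0, …
Sum ⇒ L₀ = lclm(L_f,L_g) in ℚ(x)⟨Dx⟩.
Differentiate: ansatz ord ≤ ord L₀ ⇒ L.
L = 36 - 9·Dx + 4·Dx^2 - Dx^3  (order 3).
h: a_k = 8, 59, 64, 269/6, 256/3, 10379/120, 2048/45, 111389/5040, 4096/315, 2274299/362880, …
ICs: h(0) = 8, h′(0) = 59, h′′(0) = 128.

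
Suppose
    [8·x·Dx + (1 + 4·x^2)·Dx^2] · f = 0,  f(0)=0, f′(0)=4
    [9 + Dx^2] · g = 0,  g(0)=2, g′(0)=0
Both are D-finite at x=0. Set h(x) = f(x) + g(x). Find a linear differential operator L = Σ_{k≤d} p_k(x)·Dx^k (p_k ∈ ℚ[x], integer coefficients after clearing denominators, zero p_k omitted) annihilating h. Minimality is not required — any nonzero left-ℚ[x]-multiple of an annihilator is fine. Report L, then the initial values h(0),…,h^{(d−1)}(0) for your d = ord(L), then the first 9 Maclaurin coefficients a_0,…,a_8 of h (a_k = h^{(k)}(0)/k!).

f: a_k = 0, 4, 0, -16/3, 0, 64/5, 0, -256/7, 0, …
g: a_k = 2, 0, -9, 0, 27/4, 0, -81/40, 0, 729/2240, …
L₀ := lclm(L_f,L_g); ord L₀ ≤ 2+2.
L = (-2808·x + 19008·x^3 + 10368·x^5)·Dx + (9 + 1548·x^2 + 7344·x^4 + 5184·x^6)·Dx^2 + (-312·x + 2112·x^3 + 1152·x^5)·Dx^3 + (1 + 172·x^2 + 816·x^4 + 576·x^6)·Dx^4  (order 4).
h: a_k = 2, 4, -9, -16/3, 27/4, 64/5, -81/40, -256/7, 729/2240, …
ICs: h(0) = 2, h′(0) = 4, h′′(0) = -18, h′′′(0) = -32.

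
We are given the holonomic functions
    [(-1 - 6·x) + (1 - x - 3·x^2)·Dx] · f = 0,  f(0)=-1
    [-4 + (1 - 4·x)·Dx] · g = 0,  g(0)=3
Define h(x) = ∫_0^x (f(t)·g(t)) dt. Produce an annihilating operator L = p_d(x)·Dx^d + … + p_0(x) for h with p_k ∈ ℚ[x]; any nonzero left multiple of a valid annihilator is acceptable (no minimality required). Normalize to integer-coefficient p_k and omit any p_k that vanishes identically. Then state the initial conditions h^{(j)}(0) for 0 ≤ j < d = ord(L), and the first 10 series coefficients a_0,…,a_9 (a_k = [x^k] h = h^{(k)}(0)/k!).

f: a_k = -1, -1, -4, -7, -19, -40, -97, -217, -508, -1159, …
g: a_k = 3, 12, 48, 192, 768, 3072, 12288, 49152, 196608, 786432, …
Product ⇒ symmetric product L₀, ord ≤ 1.
h=∫h₀ ⇒ L = L₀·Dx.
L = (-5 + 2·x + 36·x^2)·Dx + (1 - 5·x + x^2 + 12·x^3)·Dx^2  (order 2).
h: a_k = 0, -3, -15/2, -24, -309/4, -1293/5, -882, -21459/7, -86487/8, -38608, …
ICs: h(0) = 0, h′(0) = -3.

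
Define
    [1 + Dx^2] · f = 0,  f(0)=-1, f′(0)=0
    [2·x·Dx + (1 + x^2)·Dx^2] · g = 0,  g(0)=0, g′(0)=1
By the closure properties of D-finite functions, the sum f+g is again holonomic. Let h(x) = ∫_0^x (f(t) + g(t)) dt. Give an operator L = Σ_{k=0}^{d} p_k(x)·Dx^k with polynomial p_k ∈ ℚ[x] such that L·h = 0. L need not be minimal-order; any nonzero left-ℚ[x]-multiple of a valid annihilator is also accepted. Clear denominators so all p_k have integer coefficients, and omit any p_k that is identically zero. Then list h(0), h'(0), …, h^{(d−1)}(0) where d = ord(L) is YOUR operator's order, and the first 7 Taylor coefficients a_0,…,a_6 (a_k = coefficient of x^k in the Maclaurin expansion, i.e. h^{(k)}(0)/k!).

f: a_k = -1, 0, 1/2, 0, -1/24, 0, 1/720, …
g: a_k = 0, 1, 0, -1/3, 0, 1/5, 0, …
Sum ⇒ L₀ = lclm(L_f,L_g) in ℚ(x)⟨Dx⟩.
h=∫₀ˣh₀: take L = L₀·Dx.
L = (-22·x + 28·x^3 + 2·x^5)·Dx^2 + (-1 + 7·x^2 + 9·x^4 + x^6)·Dx^3 + (-22·x + 28·x^3 + 2·x^5)·Dx^4 + (-1 + 7·x^2 + 9·x^4 + x^6)·Dx^5  (order 5).
h: a_k = 0, -1, 1/2, 1/6, -1/12, -1/120, 1/30, …
ICs: h(0) = 0, h′(0) = -1, h′′(0) = 1, h′′′(0) = 1, h′′′′(0) = -2.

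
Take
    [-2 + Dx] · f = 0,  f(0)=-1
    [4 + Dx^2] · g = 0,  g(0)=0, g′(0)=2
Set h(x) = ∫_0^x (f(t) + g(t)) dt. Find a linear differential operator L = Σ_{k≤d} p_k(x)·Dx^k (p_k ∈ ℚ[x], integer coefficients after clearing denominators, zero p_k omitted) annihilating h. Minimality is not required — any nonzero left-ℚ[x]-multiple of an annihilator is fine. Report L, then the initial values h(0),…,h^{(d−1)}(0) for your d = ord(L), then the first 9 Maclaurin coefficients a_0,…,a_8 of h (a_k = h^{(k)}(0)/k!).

f: a_k = -1, -2, -2, -4/3, -2/3, -4/15, -4/45, -8/315, -2/315, …
g: a_k = 0, 2, 0, -4/3, 0, 4/15, 0, -8/315, 0, …
L₀ := lclm(L_f,L_g); ord L₀ ≤ 1+2.
h=∫h₀ ⇒ L = L₀·Dx.
L = -8·Dx + 4·Dx^2 - 2·Dx^3 + Dx^4  (order 4).
h: a_k = 0, -1, 0, -2/3, -2/3, -2/15, 0, -4/315, -2/315, …
ICs: h(0) = 0, h′(0) = -1, h′′(0) = 0, h′′′(0) = -4.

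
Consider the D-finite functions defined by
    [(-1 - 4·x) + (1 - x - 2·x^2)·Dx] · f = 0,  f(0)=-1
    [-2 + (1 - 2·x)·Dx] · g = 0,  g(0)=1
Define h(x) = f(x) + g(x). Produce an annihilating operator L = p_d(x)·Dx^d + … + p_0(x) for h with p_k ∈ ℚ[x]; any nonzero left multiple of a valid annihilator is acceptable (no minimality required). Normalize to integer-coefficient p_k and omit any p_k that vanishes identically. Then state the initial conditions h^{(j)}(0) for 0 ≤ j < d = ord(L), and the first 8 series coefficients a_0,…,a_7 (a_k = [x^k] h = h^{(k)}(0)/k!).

L = -4 + (-2 - 8·x)·Dx + (1 - x - 2·x^2)·Dx^2  (order 2).
h: a_k = 0, 1, 1, 3, 5, 11, 21, 43, …
ICs: h(0) = 0, h′(0) = 1.

f: a_k = -1, -1, -3, -5, -11, -21, -43, -85, …
g: a_k = 1, 2, 4, 8, 16, 32, 64, 128, …
L₀ := lclm(L_f,L_g); ord L₀ ≤ 1+1.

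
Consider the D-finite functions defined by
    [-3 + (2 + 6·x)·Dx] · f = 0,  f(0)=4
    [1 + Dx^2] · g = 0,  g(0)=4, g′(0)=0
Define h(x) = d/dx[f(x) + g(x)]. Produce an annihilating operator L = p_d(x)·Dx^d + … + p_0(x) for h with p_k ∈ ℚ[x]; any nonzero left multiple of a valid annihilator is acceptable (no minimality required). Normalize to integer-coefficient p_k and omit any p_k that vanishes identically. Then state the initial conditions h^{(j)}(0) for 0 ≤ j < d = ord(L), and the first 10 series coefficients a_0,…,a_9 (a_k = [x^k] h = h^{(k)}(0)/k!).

L = (-417 - 72·x - 108·x^2) + (-62 - 234·x - 216·x^2 - 216·x^3)·Dx + (-417 - 72·x - 108·x^2)·Dx^2 + (-62 - 234·x - 216·x^2 - 216·x^3)·Dx^3  (order 3).
h: a_k = 6, -13, 81/4, -1199/24, 8505/64, -688969/1920, 505197/512, -886620479/322560, 126660105/16384, -2034794587849/92897280, …
ICs: h(0) = 6, h′(0) = -13, h′′(0) = 81/2.

f: a_k = 4, 6, -9/2, 27/4, -405/32, 1701/64, -15309/256, 72171/512, -2814669/8192, 14073345/16384, …
g: a_k = 4, 0, -2, 0, 1/6, 0, -1/180, 0, 1/10080, 0, …
Weyl lclm of L_f,L_g ⇒ L₀ (ord ≤ 3).
h₀' ⇒ L via d/dx closure of L₀.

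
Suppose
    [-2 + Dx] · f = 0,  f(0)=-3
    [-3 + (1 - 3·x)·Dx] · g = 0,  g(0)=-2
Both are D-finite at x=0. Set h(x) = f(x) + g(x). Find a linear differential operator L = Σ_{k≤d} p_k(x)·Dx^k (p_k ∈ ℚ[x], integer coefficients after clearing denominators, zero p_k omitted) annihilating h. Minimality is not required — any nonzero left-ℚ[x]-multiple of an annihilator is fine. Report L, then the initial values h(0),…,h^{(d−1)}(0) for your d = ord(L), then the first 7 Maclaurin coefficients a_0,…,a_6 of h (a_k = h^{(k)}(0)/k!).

f: a_k = -3, -6, -6, -4, -2, -4/5, -4/15, …
g: a_k = -2, -6, -18, -54, -162, -486, -1458, …
Weyl lclm of L_f,L_g ⇒ L₀ (ord ≤ 2).
L = (24 + 36·x) + (-14 - 24·x + 36·x^2)·Dx + (1 + 3·x - 18·x^2)·Dx^2  (order 2).
h: a_k = -5, -12, -24, -58, -164, -2434/5, -21874/15, …
ICs: h(0) = -5, h′(0) = -12.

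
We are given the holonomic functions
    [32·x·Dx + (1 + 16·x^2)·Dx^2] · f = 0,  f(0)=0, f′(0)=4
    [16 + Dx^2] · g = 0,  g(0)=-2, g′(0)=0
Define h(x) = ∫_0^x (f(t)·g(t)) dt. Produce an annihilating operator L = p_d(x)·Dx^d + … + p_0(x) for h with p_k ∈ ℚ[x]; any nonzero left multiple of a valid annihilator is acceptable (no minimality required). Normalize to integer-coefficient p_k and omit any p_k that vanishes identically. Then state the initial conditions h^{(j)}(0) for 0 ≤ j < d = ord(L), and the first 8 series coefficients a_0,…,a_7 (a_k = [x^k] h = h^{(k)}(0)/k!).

L = (1280 + 53248·x^2 + 360448·x^4 + 2097152·x^6 + 8388608·x^8)·Dx + (1536·x + 40960·x^3 + 393216·x^5 + 2097152·x^7)·Dx^2 + (96 + 4096·x^2 + 36864·x^4 + 262144·x^6 + 1048576·x^8)·Dx^3 + (96·x + 2560·x^3 + 24576·x^5 + 131072·x^7)·Dx^4 + (1 + 48·x^2 + 896·x^4 + 8192·x^6 + 32768·x^8)·Dx^5  (order 5).
h: a_k = 0, 0, -4, 0, 80/3, 0, -6272/45, 0, …
ICs: h(0) = 0, h′(0) = 0, h′′(0) = -8, h′′′(0) = 0, h′′′′(0) = 640.

f: a_k = 0, 4, 0, -64/3, 0, 1024/5, 0, -16384/7, …
g: a_k = -2, 0, 16, 0, -64/3, 0, 512/45, 0, …
L₀ := L_f ⊗_s L_g (sym. prod.), ord ≤ 4.
Integrate: L := L₀·Dx.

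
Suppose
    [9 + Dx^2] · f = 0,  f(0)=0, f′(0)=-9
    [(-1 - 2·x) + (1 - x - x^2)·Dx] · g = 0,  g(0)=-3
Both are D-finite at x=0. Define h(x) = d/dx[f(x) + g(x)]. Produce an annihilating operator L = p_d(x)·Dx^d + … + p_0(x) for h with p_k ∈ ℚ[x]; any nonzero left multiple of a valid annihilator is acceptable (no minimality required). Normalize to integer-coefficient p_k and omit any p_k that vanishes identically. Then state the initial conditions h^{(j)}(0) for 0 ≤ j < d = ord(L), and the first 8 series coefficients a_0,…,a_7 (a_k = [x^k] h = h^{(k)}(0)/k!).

L = (468 + 1026·x + 1170·x^2 + 450·x^3 + 630·x^4 + 486·x^5 + 162·x^6) + (-81 - 63·x + 252·x^2 + 45·x^3 - 90·x^4 + 153·x^5 + 189·x^6 + 54·x^7)·Dx + (52 + 114·x + 130·x^2 + 50·x^3 + 70·x^4 + 54·x^5 + 18·x^6)·Dx^2 + (-9 - 7·x + 28·x^2 + 5·x^3 - 10·x^4 + 17·x^5 + 21·x^6 + 6·x^7)·Dx^3  (order 3).
h: a_k = -12, -12, 27/2, -60, -1203/8, -234, -34551/80, -816, …
ICs: h(0) = -12, h′(0) = -12, h′′(0) = 27.

f: a_k = 0, -9, 0, 27/2, 0, -243/40, 0, 729/560, …
g: a_k = -3, -3, -6, -9, -15, -24, -39, -63, …
Sum ⇒ L₀ = lclm(L_f,L_g) in ℚ(x)⟨Dx⟩.
Derive L from L₀ (diff closure).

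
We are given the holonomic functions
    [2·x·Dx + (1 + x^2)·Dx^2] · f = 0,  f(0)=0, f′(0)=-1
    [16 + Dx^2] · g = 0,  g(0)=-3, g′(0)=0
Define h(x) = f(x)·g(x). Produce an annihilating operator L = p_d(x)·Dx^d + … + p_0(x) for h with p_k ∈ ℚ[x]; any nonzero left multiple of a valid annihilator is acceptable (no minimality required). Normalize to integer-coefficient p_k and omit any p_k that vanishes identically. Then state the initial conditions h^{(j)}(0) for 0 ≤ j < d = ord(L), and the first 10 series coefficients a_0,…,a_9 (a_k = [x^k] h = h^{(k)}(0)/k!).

f: a_k = 0, -1, 0, 1/3, 0, -1/5, 0, 1/7, 0, -1/9, …
g: a_k = -3, 0, 24, 0, -32, 0, 256/15, 0, -512/105, 0, …
L₀ := L_f ⊗_s L_g (sym. prod.), ord ≤ 4.
L = (5440 + 19136·x^2 + 25856·x^4 + 16384·x^6 + 4096·x^8) + (1152·x + 3200·x^3 + 3072·x^5 + 1024·x^7)·Dx + (612 + 2252·x^2 + 3168·x^4 + 2048·x^6 + 512·x^8)·Dx^2 + (72·x + 200·x^3 + 192·x^5 + 64·x^7)·Dx^3 + (17 + 66·x^2 + 97·x^4 + 64·x^6 + 16·x^8)·Dx^4  (order 4).
h: a_k = 0, 3, 0, -25, 0, 203/5, 0, -3461/105, 0, 6529/315, …
ICs: h(0) = 0, h′(0) = 3, h′′(0) = 0, h′′′(0) = -150.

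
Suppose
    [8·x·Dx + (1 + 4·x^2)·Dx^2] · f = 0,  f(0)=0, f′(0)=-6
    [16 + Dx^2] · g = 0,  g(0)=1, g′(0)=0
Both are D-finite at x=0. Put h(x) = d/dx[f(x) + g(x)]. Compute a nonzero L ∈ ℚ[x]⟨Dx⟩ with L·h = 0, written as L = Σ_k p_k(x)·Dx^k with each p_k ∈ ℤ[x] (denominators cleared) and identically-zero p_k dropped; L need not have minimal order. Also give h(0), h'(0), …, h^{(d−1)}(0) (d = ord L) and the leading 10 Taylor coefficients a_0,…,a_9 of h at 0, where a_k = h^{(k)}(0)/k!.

L = (-512·x + 5120·x^3 + 4096·x^5) + (16 + 512·x^2 + 2304·x^4 + 2048·x^6)·Dx + (-32·x + 320·x^3 + 256·x^5)·Dx^2 + (1 + 32·x^2 + 144·x^4 + 128·x^6)·Dx^3  (order 3).
h: a_k = -6, -16, 24, 128/3, -96, -512/15, 384, 4096/315, -1536, -8192/2835, …
ICs: h(0) = -6, h′(0) = -16, h′′(0) = 48.

f: a_k = 0, -6, 0, 8, 0, -96/5, 0, 384/7, 0, -512/3, …
g: a_k = 1, 0, -8, 0, 32/3, 0, -256/45, 0, 512/315, 0, …
h₀=f+g: left-lcm gives L₀, ord ≤ 4.
Differentiate: ansatz ord ≤ ord L₀ ⇒ L.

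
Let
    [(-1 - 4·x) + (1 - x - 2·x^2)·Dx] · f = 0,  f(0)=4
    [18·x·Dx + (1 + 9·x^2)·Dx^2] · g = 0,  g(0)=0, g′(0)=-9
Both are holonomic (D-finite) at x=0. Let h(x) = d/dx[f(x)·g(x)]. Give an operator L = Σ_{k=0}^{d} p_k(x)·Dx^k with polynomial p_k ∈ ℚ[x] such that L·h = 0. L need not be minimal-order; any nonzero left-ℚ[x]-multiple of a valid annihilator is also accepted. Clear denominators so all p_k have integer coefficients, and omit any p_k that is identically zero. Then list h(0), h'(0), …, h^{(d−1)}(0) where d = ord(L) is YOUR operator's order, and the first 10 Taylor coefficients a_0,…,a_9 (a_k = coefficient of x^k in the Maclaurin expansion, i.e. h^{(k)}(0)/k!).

L = (-30 + 2106·x^2 + 3888·x^3 + 11664·x^4) + (15 + 78·x + 27·x^2 + 306·x^3 + 3888·x^4 + 7776·x^5)·Dx + (-2 - 7·x - 59·x^2 + 9·x^3 - 261·x^4 + 648·x^5 + 972·x^6)·Dx^2  (order 2).
h: a_k = -36, -72, 0, -288, -3276, -23976/5, 57384/5, 2304/7, -7220988/35, -1598904/7, …
ICs: h(0) = -36, h′(0) = -72.

f: a_k = 4, 4, 12, 20, 44, 84, 172, 340, 684, 1364, …
g: a_k = 0, -9, 0, 27, 0, -729/5, 0, 6561/7, 0, -6561, …
f·g: L₀ = L_f ⊗_s L_g, ord ≤ 1·2.
Differentiate: ansatz ord ≤ ord L₀ ⇒ L.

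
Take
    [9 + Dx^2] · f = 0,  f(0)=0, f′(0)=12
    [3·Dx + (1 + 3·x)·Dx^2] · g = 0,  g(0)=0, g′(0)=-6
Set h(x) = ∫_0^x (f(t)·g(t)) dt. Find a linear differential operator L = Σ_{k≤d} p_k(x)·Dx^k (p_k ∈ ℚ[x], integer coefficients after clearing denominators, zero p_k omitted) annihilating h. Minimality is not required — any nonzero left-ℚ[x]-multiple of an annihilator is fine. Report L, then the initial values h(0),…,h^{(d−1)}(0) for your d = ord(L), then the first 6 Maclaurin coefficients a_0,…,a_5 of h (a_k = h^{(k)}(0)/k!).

f: a_k = 0, 12, 0, -18, 0, 81/10, …
g: a_k = 0, -6, 9, -18, 81/2, -486/5, …
f·g: L₀ = L_f ⊗_s L_g, ord ≤ 2·2.
h=∫₀ˣh₀: take L = L₀·Dx.
L = (-81 + 486·x + 4617·x^2 + 11664·x^3 + 8748·x^4)·Dx + (36 + 540·x + 1944·x^2 + 1944·x^3)·Dx^2 + (180·x + 1134·x^2 + 2592·x^3 + 1944·x^4)·Dx^3 + (4 + 60·x + 216·x^2 + 216·x^3)·Dx^4 + (1 + 14·x + 69·x^2 + 144·x^3 + 108·x^4)·Dx^5  (order 5).
h: a_k = 0, 0, 0, -24, 27, -108/5, …
ICs: h(0) = 0, h′(0) = 0, h′′(0) = 0, h′′′(0) = -144, h′′′′(0) = 648.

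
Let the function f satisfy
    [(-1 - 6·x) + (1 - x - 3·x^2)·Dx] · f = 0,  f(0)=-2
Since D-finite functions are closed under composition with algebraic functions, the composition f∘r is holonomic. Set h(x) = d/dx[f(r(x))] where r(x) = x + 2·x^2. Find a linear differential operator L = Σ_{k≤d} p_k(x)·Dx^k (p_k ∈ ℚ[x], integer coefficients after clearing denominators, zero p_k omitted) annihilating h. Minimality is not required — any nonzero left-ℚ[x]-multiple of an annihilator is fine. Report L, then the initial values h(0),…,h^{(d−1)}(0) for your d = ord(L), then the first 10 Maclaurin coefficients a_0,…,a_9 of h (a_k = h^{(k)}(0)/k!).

f: a_k = -2, -2, -8, -14, -38, -80, -194, -434, -1016, -2318, …
h₀=f(r): pull back L_f along r ⇒ L₀.
Derive L from L₀ (diff closure).
L = (12 + 102·x + 366·x^2 + 1008·x^3 + 2808·x^4 + 4320·x^5 + 2880·x^6) + (-1 - 9·x - 21·x^2 + 50·x^3 + 360·x^4 + 792·x^5 + 1008·x^6 + 576·x^7)·Dx  (order 1).
h: a_k = -2, -24, -138, -616, -2760, -12108, -50246, -205920, -832230, -3315220, …
ICs: h(0) = -2.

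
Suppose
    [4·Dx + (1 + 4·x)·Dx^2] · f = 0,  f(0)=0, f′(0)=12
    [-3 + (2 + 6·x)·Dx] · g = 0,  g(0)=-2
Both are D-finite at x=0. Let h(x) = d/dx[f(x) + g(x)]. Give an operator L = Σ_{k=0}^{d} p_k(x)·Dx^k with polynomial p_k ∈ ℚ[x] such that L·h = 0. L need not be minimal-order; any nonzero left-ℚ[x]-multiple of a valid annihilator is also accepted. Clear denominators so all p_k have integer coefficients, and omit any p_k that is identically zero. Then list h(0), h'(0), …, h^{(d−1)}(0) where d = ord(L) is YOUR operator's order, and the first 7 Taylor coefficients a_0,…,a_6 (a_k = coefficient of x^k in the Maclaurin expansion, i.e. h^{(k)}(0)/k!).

L = (84 + 144·x) + (101 + 552·x + 720·x^2)·Dx + (10 + 94·x + 288·x^2 + 288·x^3)·Dx^2  (order 2).
h: a_k = 9, -87/2, 1455/8, -11883/16, 384711/128, -3099801/256, 49826451/1024, …
ICs: h(0) = 9, h′(0) = -87/2.

f: a_k = 0, 12, -24, 64, -192, 3072/5, -2048, …
g: a_k = -2, -3, 9/4, -27/8, 405/64, -1701/128, 15309/512, …
Sum ⇒ L₀ = lclm(L_f,L_g) in ℚ(x)⟨Dx⟩.
Derive L from L₀ (diff closure).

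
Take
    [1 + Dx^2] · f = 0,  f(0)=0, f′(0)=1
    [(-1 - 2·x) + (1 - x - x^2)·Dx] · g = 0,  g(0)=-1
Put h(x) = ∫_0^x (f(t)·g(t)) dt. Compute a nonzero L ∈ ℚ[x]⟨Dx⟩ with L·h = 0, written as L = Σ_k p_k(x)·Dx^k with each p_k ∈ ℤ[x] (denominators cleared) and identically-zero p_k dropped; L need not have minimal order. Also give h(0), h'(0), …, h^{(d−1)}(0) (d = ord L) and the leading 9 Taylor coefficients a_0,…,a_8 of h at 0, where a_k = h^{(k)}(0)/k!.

L = (1 + x + x^2)·Dx + (2 + 4·x)·Dx^2 + (-1 + x + x^2)·Dx^3  (order 3).
h: a_k = 0, 0, -1/2, -1/3, -11/24, -17/30, -187/240, -901/840, -61403/40320, …
ICs: h(0) = 0, h′(0) = 0, h′′(0) = -1.

f: a_k = 0, 1, 0, -1/6, 0, 1/120, 0, -1/5040, 0, …
g: a_k = -1, -1, -2, -3, -5, -8, -13, -21, -34, …
Product ⇒ symmetric product L₀, ord ≤ 2.
h=∫h₀ ⇒ L = L₀·Dx.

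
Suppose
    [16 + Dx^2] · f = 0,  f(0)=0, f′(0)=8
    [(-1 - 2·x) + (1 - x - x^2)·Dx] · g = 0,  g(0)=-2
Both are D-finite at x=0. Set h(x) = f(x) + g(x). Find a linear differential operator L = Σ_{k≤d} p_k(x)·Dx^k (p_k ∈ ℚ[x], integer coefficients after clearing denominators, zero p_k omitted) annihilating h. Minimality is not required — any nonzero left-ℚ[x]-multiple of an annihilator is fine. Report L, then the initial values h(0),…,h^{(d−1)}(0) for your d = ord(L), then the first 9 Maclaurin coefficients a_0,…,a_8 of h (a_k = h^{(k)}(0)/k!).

f: a_k = 0, 8, 0, -64/3, 0, 256/15, 0, -2048/315, 0, …
g: a_k = -2, -2, -4, -6, -10, -16, -26, -42, -68, …
Sum ⇒ L₀ = lclm(L_f,L_g) in ℚ(x)⟨Dx⟩.
L = (-272 - 384·x + 352·x^2 - 192·x^3 - 640·x^4 - 256·x^5) + (160 - 368·x - 32·x^2 + 544·x^3 - 48·x^4 - 384·x^5 - 128·x^6)·Dx + (-17 - 24·x + 22·x^2 - 12·x^3 - 40·x^4 - 16·x^5)·Dx^2 + (10 - 23·x - 2·x^2 + 34·x^3 - 3·x^4 - 24·x^5 - 8·x^6)·Dx^3  (order 3).
h: a_k = -2, 6, -4, -82/3, -10, 16/15, -26, -15278/315, -68, …
ICs: h(0) = -2, h′(0) = 6, h′′(0) = -8.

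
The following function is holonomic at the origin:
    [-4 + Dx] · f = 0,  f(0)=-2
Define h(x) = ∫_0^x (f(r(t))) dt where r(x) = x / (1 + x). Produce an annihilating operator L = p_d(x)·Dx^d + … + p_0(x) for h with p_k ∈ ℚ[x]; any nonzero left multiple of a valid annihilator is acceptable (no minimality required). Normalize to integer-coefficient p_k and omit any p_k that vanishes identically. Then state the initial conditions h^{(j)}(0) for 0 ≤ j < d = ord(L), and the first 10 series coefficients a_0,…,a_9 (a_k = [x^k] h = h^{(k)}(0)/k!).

f: a_k = -2, -8, -16, -64/3, -64/3, -256/15, -512/45, -2048/315, -1024/315, -4096/2835, …
f∘r: x↦r, Dx↦Dx/r' in L_f ⇒ L₀.
h=∫₀ˣh₀: take L = L₀·Dx.
L = -4·Dx + (1 + 2·x + x^2)·Dx^2  (order 2).
h: a_k = 0, -2, -4, -8/3, 2/3, 8/15, -28/45, 88/315, 17/315, -632/2835, …
ICs: h(0) = 0, h′(0) = -2.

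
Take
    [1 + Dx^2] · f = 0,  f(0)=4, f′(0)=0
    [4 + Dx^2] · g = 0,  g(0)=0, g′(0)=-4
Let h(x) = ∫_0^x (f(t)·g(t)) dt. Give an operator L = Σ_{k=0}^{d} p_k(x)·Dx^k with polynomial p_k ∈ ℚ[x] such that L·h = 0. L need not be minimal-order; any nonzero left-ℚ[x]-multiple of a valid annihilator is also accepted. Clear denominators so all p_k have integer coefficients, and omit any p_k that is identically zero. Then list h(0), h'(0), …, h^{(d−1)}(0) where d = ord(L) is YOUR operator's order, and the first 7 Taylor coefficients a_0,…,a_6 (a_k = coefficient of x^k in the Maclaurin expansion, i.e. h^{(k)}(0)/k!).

L = 9·Dx + 10·Dx^3 + Dx^5  (order 5).
h: a_k = 0, 0, -8, 0, 14/3, 0, -61/45, …
ICs: h(0) = 0, h′(0) = 0, h′′(0) = -16, h′′′(0) = 0, h′′′′(0) = 112.

f: a_k = 4, 0, -2, 0, 1/6, 0, -1/180, …
g: a_k = 0, -4, 0, 8/3, 0, -8/15, 0, …
h₀=f·g: eliminate ⇒ L₀, order ≤ 2·2.
h=∫h₀ ⇒ L = L₀·Dx.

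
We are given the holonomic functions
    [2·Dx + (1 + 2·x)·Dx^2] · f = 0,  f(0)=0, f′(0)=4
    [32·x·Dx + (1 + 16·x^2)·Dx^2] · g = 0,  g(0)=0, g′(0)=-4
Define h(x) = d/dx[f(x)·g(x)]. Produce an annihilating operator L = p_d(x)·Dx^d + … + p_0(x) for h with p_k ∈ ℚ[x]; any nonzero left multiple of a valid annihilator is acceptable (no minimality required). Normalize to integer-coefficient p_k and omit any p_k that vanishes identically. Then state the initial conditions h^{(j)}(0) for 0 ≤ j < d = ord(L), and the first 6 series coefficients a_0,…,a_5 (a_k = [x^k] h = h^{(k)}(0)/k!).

f: a_k = 0, 4, -4, 16/3, -8, 64/5, …
g: a_k = 0, -4, 0, 64/3, 0, -1024/5, …
Sym-product of L_f,L_g gives L₀ (≤ ord 4).
h₀' ⇒ L via d/dx closure of L₀.
L = (2304 + 8960·x + 114688·x^2 + 552960·x^3 + 983040·x^4 + 851968·x^5 + 1048576·x^7) + (1032 + 14720·x + 111872·x^2 + 616448·x^3 + 1884160·x^4 + 3047424·x^5 + 2293760·x^6 + 1572864·x^7 + 3670016·x^8)·Dx + (72 + 2512·x + 19968·x^2 + 99072·x^3 + 393216·x^4 + 1019904·x^5 + 1572864·x^6 + 1376256·x^7 + 1572864·x^8 + 2097152·x^9)·Dx^2 + (17 + 132·x + 964·x^2 + 4864·x^3 + 18432·x^4 + 55296·x^5 + 129024·x^6 + 196608·x^7 + 196608·x^8 + 262144·x^9 + 262144·x^10)·Dx^3  (order 3).
h: a_k = 0, -32, 48, 256, -800/3, -68096/15, …
ICs: h(0) = 0, h′(0) = -32, h′′(0) = 96.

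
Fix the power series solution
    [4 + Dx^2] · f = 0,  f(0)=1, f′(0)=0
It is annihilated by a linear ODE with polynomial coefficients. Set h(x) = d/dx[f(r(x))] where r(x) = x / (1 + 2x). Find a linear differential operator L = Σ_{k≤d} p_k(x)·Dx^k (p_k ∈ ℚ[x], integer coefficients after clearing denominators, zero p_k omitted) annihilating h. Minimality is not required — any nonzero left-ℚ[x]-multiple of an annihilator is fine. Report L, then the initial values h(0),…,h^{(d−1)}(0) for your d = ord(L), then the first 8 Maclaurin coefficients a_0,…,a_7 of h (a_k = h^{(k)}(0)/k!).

f: a_k = 1, 0, -2, 0, 2/3, 0, -4/45, 0, …
Substitute x→r, Dx→(1/r')Dx; clear ⇒ L₀.
h₀' ⇒ L via d/dx closure of L₀.
L = (28 + 96·x + 96·x^2) + (12 + 72·x + 144·x^2 + 96·x^3)·Dx + (1 + 8·x + 24·x^2 + 32·x^3 + 16·x^4)·Dx^2  (order 2).
h: a_k = 0, -4, 24, -280/3, 880/3, -12008/15, 9744/5, -267184/63, …
ICs: h(0) = 0, h′(0) = -4.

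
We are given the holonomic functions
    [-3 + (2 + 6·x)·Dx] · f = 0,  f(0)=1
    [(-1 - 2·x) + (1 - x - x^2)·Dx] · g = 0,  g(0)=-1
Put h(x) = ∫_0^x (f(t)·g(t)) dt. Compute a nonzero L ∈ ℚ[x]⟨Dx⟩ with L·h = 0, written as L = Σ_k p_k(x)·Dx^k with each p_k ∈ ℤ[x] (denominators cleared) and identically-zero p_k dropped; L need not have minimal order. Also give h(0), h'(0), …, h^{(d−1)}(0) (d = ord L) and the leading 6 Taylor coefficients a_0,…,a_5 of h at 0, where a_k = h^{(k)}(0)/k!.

L = (5 + 7·x + 9·x^2)·Dx + (-2 - 4·x + 8·x^2 + 6·x^3)·Dx^2  (order 2).
h: a_k = 0, -1, -5/4, -19/24, -105/64, -739/640, …
ICs: h(0) = 0, h′(0) = -1.

f: a_k = 1, 3/2, -9/8, 27/16, -405/128, 1701/256, …
g: a_k = -1, -1, -2, -3, -5, -8, …
L₀ := L_f ⊗_s L_g (sym. prod.), ord ≤ 1.
Integrate: L := L₀·Dx.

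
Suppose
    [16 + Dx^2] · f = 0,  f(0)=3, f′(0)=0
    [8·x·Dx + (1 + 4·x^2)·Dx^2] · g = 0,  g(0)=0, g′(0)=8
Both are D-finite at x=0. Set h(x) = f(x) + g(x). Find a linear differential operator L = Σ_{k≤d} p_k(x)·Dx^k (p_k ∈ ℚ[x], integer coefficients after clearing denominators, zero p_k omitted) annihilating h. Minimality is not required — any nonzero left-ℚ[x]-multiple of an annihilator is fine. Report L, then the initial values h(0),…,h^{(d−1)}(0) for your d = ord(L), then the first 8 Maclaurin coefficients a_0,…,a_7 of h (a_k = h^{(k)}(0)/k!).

L = (-512·x + 5120·x^3 + 4096·x^5)·Dx + (16 + 512·x^2 + 2304·x^4 + 2048·x^6)·Dx^2 + (-32·x + 320·x^3 + 256·x^5)·Dx^3 + (1 + 32·x^2 + 144·x^4 + 128·x^6)·Dx^4  (order 4).
h: a_k = 3, 8, -24, -32/3, 32, 128/5, -256/15, -512/7, …
ICs: h(0) = 3, h′(0) = 8, h′′(0) = -48, h′′′(0) = -64.

f: a_k = 3, 0, -24, 0, 32, 0, -256/15, 0, …
g: a_k = 0, 8, 0, -32/3, 0, 128/5, 0, -512/7, …
h₀=f+g: left-lcm gives L₀, ord ≤ 4.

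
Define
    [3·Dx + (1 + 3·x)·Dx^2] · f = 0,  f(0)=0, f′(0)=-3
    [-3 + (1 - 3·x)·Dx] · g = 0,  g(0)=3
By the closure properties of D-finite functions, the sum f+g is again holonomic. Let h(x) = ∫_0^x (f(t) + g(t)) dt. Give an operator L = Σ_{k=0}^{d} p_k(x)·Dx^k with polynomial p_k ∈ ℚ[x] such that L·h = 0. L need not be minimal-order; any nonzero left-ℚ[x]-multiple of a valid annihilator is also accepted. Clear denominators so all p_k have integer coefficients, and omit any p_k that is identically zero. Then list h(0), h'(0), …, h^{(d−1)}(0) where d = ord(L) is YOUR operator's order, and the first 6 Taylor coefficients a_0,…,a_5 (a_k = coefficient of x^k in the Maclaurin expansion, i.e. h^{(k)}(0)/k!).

L = (-30 - 18·x)·Dx^2 + (-4 - 48·x - 36·x^2)·Dx^3 + (1 + x - 9·x^2 - 9·x^3)·Dx^4  (order 4).
h: a_k = 0, 3, 3, 21/2, 18, 1053/20, …
ICs: h(0) = 0, h′(0) = 3, h′′(0) = 6, h′′′(0) = 63.

f: a_k = 0, -3, 9/2, -9, 81/4, -243/5, …
g: a_k = 3, 9, 27, 81, 243, 729, …
Weyl lclm of L_f,L_g ⇒ L₀ (ord ≤ 3).
Integrate: L := L₀·Dx.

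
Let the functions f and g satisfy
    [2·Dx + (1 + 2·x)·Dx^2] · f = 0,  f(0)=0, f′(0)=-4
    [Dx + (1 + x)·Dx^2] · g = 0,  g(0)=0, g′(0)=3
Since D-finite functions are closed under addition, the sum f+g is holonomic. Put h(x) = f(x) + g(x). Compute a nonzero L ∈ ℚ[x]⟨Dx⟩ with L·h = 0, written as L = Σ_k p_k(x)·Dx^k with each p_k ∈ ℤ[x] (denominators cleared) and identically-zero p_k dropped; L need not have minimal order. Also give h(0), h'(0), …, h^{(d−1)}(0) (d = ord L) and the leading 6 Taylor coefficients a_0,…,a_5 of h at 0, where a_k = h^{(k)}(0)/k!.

L = 4·Dx + (6 + 8·x)·Dx^2 + (1 + 3·x + 2·x^2)·Dx^3  (order 3).
h: a_k = 0, -1, 5/2, -13/3, 29/4, -61/5, …
ICs: h(0) = 0, h′(0) = -1, h′′(0) = 5.

f: a_k = 0, -4, 4, -16/3, 8, -64/5, …
g: a_k = 0, 3, -3/2, 1, -3/4, 3/5, …
Weyl lclm of L_f,L_g ⇒ L₀ (ord ≤ 4).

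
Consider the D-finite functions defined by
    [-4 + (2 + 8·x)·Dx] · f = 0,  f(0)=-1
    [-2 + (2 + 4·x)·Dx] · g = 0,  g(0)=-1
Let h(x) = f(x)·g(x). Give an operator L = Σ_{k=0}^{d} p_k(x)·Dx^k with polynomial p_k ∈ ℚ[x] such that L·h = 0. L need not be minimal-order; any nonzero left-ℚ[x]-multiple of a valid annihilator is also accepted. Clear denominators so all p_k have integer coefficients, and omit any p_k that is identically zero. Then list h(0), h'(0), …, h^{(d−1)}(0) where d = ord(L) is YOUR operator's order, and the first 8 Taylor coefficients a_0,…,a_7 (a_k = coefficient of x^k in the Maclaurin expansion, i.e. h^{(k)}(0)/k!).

L = (-3 - 8·x) + (1 + 6·x + 8·x^2)·Dx  (order 1).
h: a_k = 1, 3, -1/2, 3/2, -37/8, 117/8, -757/16, 2499/16, …
ICs: h(0) = 1.

f: a_k = -1, -2, 2, -4, 10, -28, 84, -264, …
g: a_k = -1, -1, 1/2, -1/2, 5/8, -7/8, 21/16, -33/16, …
f·g: L₀ = L_f ⊗_s L_g, ord ≤ 1·1.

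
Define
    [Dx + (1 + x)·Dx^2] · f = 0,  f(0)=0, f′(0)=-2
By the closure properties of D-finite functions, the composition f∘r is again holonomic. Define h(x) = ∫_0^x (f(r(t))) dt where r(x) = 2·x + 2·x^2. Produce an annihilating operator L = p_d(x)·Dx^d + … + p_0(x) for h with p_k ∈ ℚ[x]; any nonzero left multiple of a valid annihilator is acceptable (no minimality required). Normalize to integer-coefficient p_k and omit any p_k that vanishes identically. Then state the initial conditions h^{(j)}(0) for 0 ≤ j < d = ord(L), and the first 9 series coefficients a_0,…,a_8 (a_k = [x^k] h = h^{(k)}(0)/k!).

L = (4·x + 4·x^2)·Dx^2 + (1 + 4·x + 6·x^2 + 4·x^3)·Dx^3  (order 3).
h: a_k = 0, 0, -2, 0, 2/3, -4/5, 8/15, 0, -4/7, …
ICs: h(0) = 0, h′(0) = 0, h′′(0) = -4.

f: a_k = 0, -2, 1, -2/3, 1/2, -2/5, 1/3, -2/7, 1/4, …
Substitute x→r, Dx→(1/r')Dx; clear ⇒ L₀.
h=∫h₀ ⇒ L = L₀·Dx.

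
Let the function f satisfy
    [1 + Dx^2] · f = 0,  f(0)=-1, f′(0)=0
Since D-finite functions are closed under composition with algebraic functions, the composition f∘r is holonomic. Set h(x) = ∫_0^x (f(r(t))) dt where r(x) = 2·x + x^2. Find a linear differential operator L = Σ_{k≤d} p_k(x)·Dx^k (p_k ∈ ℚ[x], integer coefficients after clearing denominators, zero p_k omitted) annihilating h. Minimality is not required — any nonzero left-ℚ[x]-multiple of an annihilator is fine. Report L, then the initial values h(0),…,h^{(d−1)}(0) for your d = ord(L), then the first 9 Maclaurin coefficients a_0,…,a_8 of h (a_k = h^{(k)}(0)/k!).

L = (4 + 12·x + 12·x^2 + 4·x^3)·Dx - Dx^2 + (1 + x)·Dx^3  (order 3).
h: a_k = 0, -1, 0, 2/3, 1/2, -1/30, -2/9, -41/315, -1/120, …
ICs: h(0) = 0, h′(0) = -1, h′′(0) = 0.

f: a_k = -1, 0, 1/2, 0, -1/24, 0, 1/720, 0, -1/40320, …
f∘r: x↦r, Dx↦Dx/r' in L_f ⇒ L₀.
∫: right-multiply L₀ by Dx.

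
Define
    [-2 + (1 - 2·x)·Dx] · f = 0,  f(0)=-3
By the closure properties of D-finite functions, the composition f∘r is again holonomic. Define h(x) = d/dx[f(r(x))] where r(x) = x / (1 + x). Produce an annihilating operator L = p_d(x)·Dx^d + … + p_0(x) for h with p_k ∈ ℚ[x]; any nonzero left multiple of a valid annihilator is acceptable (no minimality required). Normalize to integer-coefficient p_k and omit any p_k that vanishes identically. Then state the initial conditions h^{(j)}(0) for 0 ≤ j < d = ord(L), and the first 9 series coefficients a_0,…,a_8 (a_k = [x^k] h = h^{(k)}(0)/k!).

L = 2 + (-1 + x)·Dx  (order 1).
h: a_k = -6, -12, -18, -24, -30, -36, -42, -48, -54, …
ICs: h(0) = -6.

f: a_k = -3, -6, -12, -24, -48, -96, -192, -384, -768, …
Substitute x→r, Dx→(1/r')Dx; clear ⇒ L₀.
h=h₀': d/dx-closure on L₀ ⇒ L.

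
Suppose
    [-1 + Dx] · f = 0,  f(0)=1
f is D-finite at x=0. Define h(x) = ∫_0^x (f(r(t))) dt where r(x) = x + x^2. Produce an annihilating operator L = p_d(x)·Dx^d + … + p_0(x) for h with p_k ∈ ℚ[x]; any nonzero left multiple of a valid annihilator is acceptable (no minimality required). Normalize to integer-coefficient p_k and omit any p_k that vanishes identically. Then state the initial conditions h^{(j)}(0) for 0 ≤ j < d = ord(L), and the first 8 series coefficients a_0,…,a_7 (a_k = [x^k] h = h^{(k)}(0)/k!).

L = (-1 - 2·x)·Dx + Dx^2  (order 2).
h: a_k = 0, 1, 1/2, 1/2, 7/24, 5/24, 9/80, 331/5040, …
ICs: h(0) = 0, h′(0) = 1.

f: a_k = 1, 1, 1/2, 1/6, 1/24, 1/120, 1/720, 1/5040, …
Change of var in L_f (x↦r) gives L₀.
h=∫₀ˣh₀: take L = L₀·Dx.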